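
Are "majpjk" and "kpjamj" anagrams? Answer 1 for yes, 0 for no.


Strings: "majpjk", "kpjamj"
Sorted first:  ajjkmp
Sorted second: ajjkmp
Sorted forms match => anagrams

1


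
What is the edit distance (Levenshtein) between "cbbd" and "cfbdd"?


Computing edit distance: "cbbd" -> "cfbdd"
DP table:
           c    f    b    d    d
      0    1    2    3    4    5
  c   1    0    1    2    3    4
  b   2    1    1    1    2    3
  b   3    2    2    1    2    3
  d   4    3    3    2    1    2
Edit distance = dp[4][5] = 2

2


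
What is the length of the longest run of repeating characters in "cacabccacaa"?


Input: "cacabccacaa"
Scanning for longest run:
  Position 1 ('a'): new char, reset run to 1
  Position 2 ('c'): new char, reset run to 1
  Position 3 ('a'): new char, reset run to 1
  Position 4 ('b'): new char, reset run to 1
  Position 5 ('c'): new char, reset run to 1
  Position 6 ('c'): continues run of 'c', length=2
  Position 7 ('a'): new char, reset run to 1
  Position 8 ('c'): new char, reset run to 1
  Position 9 ('a'): new char, reset run to 1
  Position 10 ('a'): continues run of 'a', length=2
Longest run: 'c' with length 2

2


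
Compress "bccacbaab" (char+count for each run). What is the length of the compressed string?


Input: bccacbaab
Runs:
  'b' x 1 => "b1"
  'c' x 2 => "c2"
  'a' x 1 => "a1"
  'c' x 1 => "c1"
  'b' x 1 => "b1"
  'a' x 2 => "a2"
  'b' x 1 => "b1"
Compressed: "b1c2a1c1b1a2b1"
Compressed length: 14

14


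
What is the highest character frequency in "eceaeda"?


Input: eceaeda
Character counts:
  'a': 2
  'c': 1
  'd': 1
  'e': 3
Maximum frequency: 3

3


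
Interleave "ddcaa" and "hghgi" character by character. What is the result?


Interleaving "ddcaa" and "hghgi":
  Position 0: 'd' from first, 'h' from second => "dh"
  Position 1: 'd' from first, 'g' from second => "dg"
  Position 2: 'c' from first, 'h' from second => "ch"
  Position 3: 'a' from first, 'g' from second => "ag"
  Position 4: 'a' from first, 'i' from second => "ai"
Result: dhdgchagai

dhdgchagai


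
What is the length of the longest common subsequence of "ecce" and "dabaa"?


LCS of "ecce" and "dabaa"
DP table:
           d    a    b    a    a
      0    0    0    0    0    0
  e   0    0    0    0    0    0
  c   0    0    0    0    0    0
  c   0    0    0    0    0    0
  e   0    0    0    0    0    0
LCS length = dp[4][5] = 0

0


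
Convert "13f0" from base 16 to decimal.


Input: "13f0" in base 16
Positional expansion:
  Digit '1' (value 1) x 16^3 = 4096
  Digit '3' (value 3) x 16^2 = 768
  Digit 'f' (value 15) x 16^1 = 240
  Digit '0' (value 0) x 16^0 = 0
Sum = 5104

5104


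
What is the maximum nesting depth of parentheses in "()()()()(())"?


Input: "()()()()(())"
Tracking depth:
  Position 0 '(': depth becomes 1
  Position 1 ')': depth becomes 0
  Position 2 '(': depth becomes 1
  Position 3 ')': depth becomes 0
  Position 4 '(': depth becomes 1
  Position 5 ')': depth becomes 0
  Position 6 '(': depth becomes 1
  Position 7 ')': depth becomes 0
  Position 8 '(': depth becomes 1
  Position 9 '(': depth becomes 2
  Position 10 ')': depth becomes 1
  Position 11 ')': depth becomes 0
Maximum depth reached: 2

2


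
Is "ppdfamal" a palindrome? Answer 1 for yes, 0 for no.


Input: ppdfamal
Reversed: lamafdpp
  Compare pos 0 ('p') with pos 7 ('l'): MISMATCH
  Compare pos 1 ('p') with pos 6 ('a'): MISMATCH
  Compare pos 2 ('d') with pos 5 ('m'): MISMATCH
  Compare pos 3 ('f') with pos 4 ('a'): MISMATCH
Result: not a palindrome

0


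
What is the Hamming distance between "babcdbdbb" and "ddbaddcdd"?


Comparing "babcdbdbb" and "ddbaddcdd" position by position:
  Position 0: 'b' vs 'd' => differ
  Position 1: 'a' vs 'd' => differ
  Position 2: 'b' vs 'b' => same
  Position 3: 'c' vs 'a' => differ
  Position 4: 'd' vs 'd' => same
  Position 5: 'b' vs 'd' => differ
  Position 6: 'd' vs 'c' => differ
  Position 7: 'b' vs 'd' => differ
  Position 8: 'b' vs 'd' => differ
Total differences (Hamming distance): 7

7


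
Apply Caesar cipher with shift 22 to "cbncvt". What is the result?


Caesar cipher: shift "cbncvt" by 22
  'c' (pos 2) + 22 = pos 24 = 'y'
  'b' (pos 1) + 22 = pos 23 = 'x'
  'n' (pos 13) + 22 = pos 9 = 'j'
  'c' (pos 2) + 22 = pos 24 = 'y'
  'v' (pos 21) + 22 = pos 17 = 'r'
  't' (pos 19) + 22 = pos 15 = 'p'
Result: yxjyrp

yxjyrp


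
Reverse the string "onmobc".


Input: onmobc
Reading characters right to left:
  Position 5: 'c'
  Position 4: 'b'
  Position 3: 'o'
  Position 2: 'm'
  Position 1: 'n'
  Position 0: 'o'
Reversed: cbomno

cbomno


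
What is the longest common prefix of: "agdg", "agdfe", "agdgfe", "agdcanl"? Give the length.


Words: agdg, agdfe, agdgfe, agdcanl
  Position 0: all 'a' => match
  Position 1: all 'g' => match
  Position 2: all 'd' => match
  Position 3: ('g', 'f', 'g', 'c') => mismatch, stop
LCP = "agd" (length 3)

3


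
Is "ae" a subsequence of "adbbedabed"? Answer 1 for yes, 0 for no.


Check if "ae" is a subsequence of "adbbedabed"
Greedy scan:
  Position 0 ('a'): matches sub[0] = 'a'
  Position 1 ('d'): no match needed
  Position 2 ('b'): no match needed
  Position 3 ('b'): no match needed
  Position 4 ('e'): matches sub[1] = 'e'
  Position 5 ('d'): no match needed
  Position 6 ('a'): no match needed
  Position 7 ('b'): no match needed
  Position 8 ('e'): no match needed
  Position 9 ('d'): no match needed
All 2 characters matched => is a subsequence

1


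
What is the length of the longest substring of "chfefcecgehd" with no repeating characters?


Input: "chfefcecgehd"
Sliding window (track last position of each char):
  Position 0 ('c'): window [0,0] length 1 -- new best
  Position 1 ('h'): window [0,1] length 2 -- new best
  Position 2 ('f'): window [0,2] length 3 -- new best
  Position 3 ('e'): window [0,3] length 4 -- new best
  Position 4 ('f'): repeat (last at 2), move window start to 3
  Position 4 ('f'): window [3,4] length 2
  Position 5 ('c'): window [3,5] length 3
  Position 6 ('e'): repeat (last at 3), move window start to 4
  Position 6 ('e'): window [4,6] length 3
  Position 7 ('c'): repeat (last at 5), move window start to 6
  Position 7 ('c'): window [6,7] length 2
  Position 8 ('g'): window [6,8] length 3
  Position 9 ('e'): repeat (last at 6), move window start to 7
  Position 9 ('e'): window [7,9] length 3
  Position 10 ('h'): window [7,10] length 4
  Position 11 ('d'): window [7,11] length 5 -- new best
Longest substring with no repeats: "cgehd" with length 5

5


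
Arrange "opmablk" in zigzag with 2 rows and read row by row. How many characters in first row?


Zigzag "opmablk" into 2 rows:
Placing characters:
  'o' => row 0
  'p' => row 1
  'm' => row 0
  'a' => row 1
  'b' => row 0
  'l' => row 1
  'k' => row 0
Rows:
  Row 0: "ombk"
  Row 1: "pal"
First row length: 4

4


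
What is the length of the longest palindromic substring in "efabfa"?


Input: "efabfa"
Checking substrings for palindromes:
  No multi-char palindromic substrings found
Longest palindromic substring: "e" with length 1

1


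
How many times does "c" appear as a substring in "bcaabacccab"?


Searching for "c" in "bcaabacccab"
Scanning each position:
  Position 0: "b" => no
  Position 1: "c" => MATCH
  Position 2: "a" => no
  Position 3: "a" => no
  Position 4: "b" => no
  Position 5: "a" => no
  Position 6: "c" => MATCH
  Position 7: "c" => MATCH
  Position 8: "c" => MATCH
  Position 9: "a" => no
  Position 10: "b" => no
Total occurrences: 4

4


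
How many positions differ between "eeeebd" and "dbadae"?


Comparing "eeeebd" and "dbadae" position by position:
  Position 0: 'e' vs 'd' => DIFFER
  Position 1: 'e' vs 'b' => DIFFER
  Position 2: 'e' vs 'a' => DIFFER
  Position 3: 'e' vs 'd' => DIFFER
  Position 4: 'b' vs 'a' => DIFFER
  Position 5: 'd' vs 'e' => DIFFER
Positions that differ: 6

6


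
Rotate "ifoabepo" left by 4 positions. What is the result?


Input: "ifoabepo", rotate left by 4
First 4 characters: "ifoa"
Remaining characters: "bepo"
Concatenate remaining + first: "bepo" + "ifoa" = "bepoifoa"

bepoifoa


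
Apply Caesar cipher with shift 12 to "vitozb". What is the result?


Caesar cipher: shift "vitozb" by 12
  'v' (pos 21) + 12 = pos 7 = 'h'
  'i' (pos 8) + 12 = pos 20 = 'u'
  't' (pos 19) + 12 = pos 5 = 'f'
  'o' (pos 14) + 12 = pos 0 = 'a'
  'z' (pos 25) + 12 = pos 11 = 'l'
  'b' (pos 1) + 12 = pos 13 = 'n'
Result: hufaln

hufaln


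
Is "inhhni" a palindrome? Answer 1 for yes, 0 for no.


Input: inhhni
Reversed: inhhni
  Compare pos 0 ('i') with pos 5 ('i'): match
  Compare pos 1 ('n') with pos 4 ('n'): match
  Compare pos 2 ('h') with pos 3 ('h'): match
Result: palindrome

1


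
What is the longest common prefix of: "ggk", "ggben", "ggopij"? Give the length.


Words: ggk, ggben, ggopij
  Position 0: all 'g' => match
  Position 1: all 'g' => match
  Position 2: ('k', 'b', 'o') => mismatch, stop
LCP = "gg" (length 2)

2


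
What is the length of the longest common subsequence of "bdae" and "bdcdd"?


LCS of "bdae" and "bdcdd"
DP table:
           b    d    c    d    d
      0    0    0    0    0    0
  b   0    1    1    1    1    1
  d   0    1    2    2    2    2
  a   0    1    2    2    2    2
  e   0    1    2    2    2    2
LCS length = dp[4][5] = 2

2


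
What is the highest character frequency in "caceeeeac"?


Input: caceeeeac
Character counts:
  'a': 2
  'c': 3
  'e': 4
Maximum frequency: 4

4


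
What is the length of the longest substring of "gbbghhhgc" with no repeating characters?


Input: "gbbghhhgc"
Sliding window (track last position of each char):
  Position 0 ('g'): window [0,0] length 1 -- new best
  Position 1 ('b'): window [0,1] length 2 -- new best
  Position 2 ('b'): repeat (last at 1), move window start to 2
  Position 2 ('b'): window [2,2] length 1
  Position 3 ('g'): window [2,3] length 2
  Position 4 ('h'): window [2,4] length 3 -- new best
  Position 5 ('h'): repeat (last at 4), move window start to 5
  Position 5 ('h'): window [5,5] length 1
  Position 6 ('h'): repeat (last at 5), move window start to 6
  Position 6 ('h'): window [6,6] length 1
  Position 7 ('g'): window [6,7] length 2
  Position 8 ('c'): window [6,8] length 3
Longest substring with no repeats: "bgh" with length 3

3


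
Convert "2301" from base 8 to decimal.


Input: "2301" in base 8
Positional expansion:
  Digit '2' (value 2) x 8^3 = 1024
  Digit '3' (value 3) x 8^2 = 192
  Digit '0' (value 0) x 8^1 = 0
  Digit '1' (value 1) x 8^0 = 1
Sum = 1217

1217


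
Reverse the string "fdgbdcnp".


Input: fdgbdcnp
Reading characters right to left:
  Position 7: 'p'
  Position 6: 'n'
  Position 5: 'c'
  Position 4: 'd'
  Position 3: 'b'
  Position 2: 'g'
  Position 1: 'd'
  Position 0: 'f'
Reversed: pncdbgdf

pncdbgdf


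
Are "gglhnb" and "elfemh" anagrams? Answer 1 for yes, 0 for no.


Strings: "gglhnb", "elfemh"
Sorted first:  bgghln
Sorted second: eefhlm
Differ at position 0: 'b' vs 'e' => not anagrams

0


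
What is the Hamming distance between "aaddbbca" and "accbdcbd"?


Comparing "aaddbbca" and "accbdcbd" position by position:
  Position 0: 'a' vs 'a' => same
  Position 1: 'a' vs 'c' => differ
  Position 2: 'd' vs 'c' => differ
  Position 3: 'd' vs 'b' => differ
  Position 4: 'b' vs 'd' => differ
  Position 5: 'b' vs 'c' => differ
  Position 6: 'c' vs 'b' => differ
  Position 7: 'a' vs 'd' => differ
Total differences (Hamming distance): 7

7


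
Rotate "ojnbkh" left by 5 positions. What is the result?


Input: "ojnbkh", rotate left by 5
First 5 characters: "ojnbk"
Remaining characters: "h"
Concatenate remaining + first: "h" + "ojnbk" = "hojnbk"

hojnbk


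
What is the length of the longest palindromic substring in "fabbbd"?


Input: "fabbbd"
Checking substrings for palindromes:
  [2:5] "bbb" (len 3) => palindrome
  [2:4] "bb" (len 2) => palindrome
  [3:5] "bb" (len 2) => palindrome
Longest palindromic substring: "bbb" with length 3

3


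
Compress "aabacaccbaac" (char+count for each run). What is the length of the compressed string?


Input: aabacaccbaac
Runs:
  'a' x 2 => "a2"
  'b' x 1 => "b1"
  'a' x 1 => "a1"
  'c' x 1 => "c1"
  'a' x 1 => "a1"
  'c' x 2 => "c2"
  'b' x 1 => "b1"
  'a' x 2 => "a2"
  'c' x 1 => "c1"
Compressed: "a2b1a1c1a1c2b1a2c1"
Compressed length: 18

18


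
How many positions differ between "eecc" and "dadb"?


Comparing "eecc" and "dadb" position by position:
  Position 0: 'e' vs 'd' => DIFFER
  Position 1: 'e' vs 'a' => DIFFER
  Position 2: 'c' vs 'd' => DIFFER
  Position 3: 'c' vs 'b' => DIFFER
Positions that differ: 4

4


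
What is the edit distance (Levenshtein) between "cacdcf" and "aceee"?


Computing edit distance: "cacdcf" -> "aceee"
DP table:
           a    c    e    e    e
      0    1    2    3    4    5
  c   1    1    1    2    3    4
  a   2    1    2    2    3    4
  c   3    2    1    2    3    4
  d   4    3    2    2    3    4
  c   5    4    3    3    3    4
  f   6    5    4    4    4    4
Edit distance = dp[6][5] = 4

4


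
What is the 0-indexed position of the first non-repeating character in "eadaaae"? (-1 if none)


Input: eadaaae
Character frequencies:
  'a': 4
  'd': 1
  'e': 2
Scanning left to right for freq == 1:
  Position 0 ('e'): freq=2, skip
  Position 1 ('a'): freq=4, skip
  Position 2 ('d'): unique! => answer = 2

2


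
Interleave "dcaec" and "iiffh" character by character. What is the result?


Interleaving "dcaec" and "iiffh":
  Position 0: 'd' from first, 'i' from second => "di"
  Position 1: 'c' from first, 'i' from second => "ci"
  Position 2: 'a' from first, 'f' from second => "af"
  Position 3: 'e' from first, 'f' from second => "ef"
  Position 4: 'c' from first, 'h' from second => "ch"
Result: diciafefch

diciafefch


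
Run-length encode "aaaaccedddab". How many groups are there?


Input: aaaaccedddab
Scanning for consecutive runs:
  Group 1: 'a' x 4 (positions 0-3)
  Group 2: 'c' x 2 (positions 4-5)
  Group 3: 'e' x 1 (positions 6-6)
  Group 4: 'd' x 3 (positions 7-9)
  Group 5: 'a' x 1 (positions 10-10)
  Group 6: 'b' x 1 (positions 11-11)
Total groups: 6

6


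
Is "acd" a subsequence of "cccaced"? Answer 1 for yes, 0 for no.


Check if "acd" is a subsequence of "cccaced"
Greedy scan:
  Position 0 ('c'): no match needed
  Position 1 ('c'): no match needed
  Position 2 ('c'): no match needed
  Position 3 ('a'): matches sub[0] = 'a'
  Position 4 ('c'): matches sub[1] = 'c'
  Position 5 ('e'): no match needed
  Position 6 ('d'): matches sub[2] = 'd'
All 3 characters matched => is a subsequence

1


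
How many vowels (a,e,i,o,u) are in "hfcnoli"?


Input: hfcnoli
Checking each character:
  'h' at position 0: consonant
  'f' at position 1: consonant
  'c' at position 2: consonant
  'n' at position 3: consonant
  'o' at position 4: vowel (running total: 1)
  'l' at position 5: consonant
  'i' at position 6: vowel (running total: 2)
Total vowels: 2

2


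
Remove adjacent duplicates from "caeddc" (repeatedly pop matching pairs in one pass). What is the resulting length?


Input: caeddc
Stack-based adjacent duplicate removal:
  Read 'c': push. Stack: c
  Read 'a': push. Stack: ca
  Read 'e': push. Stack: cae
  Read 'd': push. Stack: caed
  Read 'd': matches stack top 'd' => pop. Stack: cae
  Read 'c': push. Stack: caec
Final stack: "caec" (length 4)

4


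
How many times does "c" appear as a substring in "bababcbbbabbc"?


Searching for "c" in "bababcbbbabbc"
Scanning each position:
  Position 0: "b" => no
  Position 1: "a" => no
  Position 2: "b" => no
  Position 3: "a" => no
  Position 4: "b" => no
  Position 5: "c" => MATCH
  Position 6: "b" => no
  Position 7: "b" => no
  Position 8: "b" => no
  Position 9: "a" => no
  Position 10: "b" => no
  Position 11: "b" => no
  Position 12: "c" => MATCH
Total occurrences: 2

2


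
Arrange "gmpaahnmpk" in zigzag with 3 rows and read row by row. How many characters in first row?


Zigzag "gmpaahnmpk" into 3 rows:
Placing characters:
  'g' => row 0
  'm' => row 1
  'p' => row 2
  'a' => row 1
  'a' => row 0
  'h' => row 1
  'n' => row 2
  'm' => row 1
  'p' => row 0
  'k' => row 1
Rows:
  Row 0: "gap"
  Row 1: "mahmk"
  Row 2: "pn"
First row length: 3

3


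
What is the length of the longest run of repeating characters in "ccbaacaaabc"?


Input: "ccbaacaaabc"
Scanning for longest run:
  Position 1 ('c'): continues run of 'c', length=2
  Position 2 ('b'): new char, reset run to 1
  Position 3 ('a'): new char, reset run to 1
  Position 4 ('a'): continues run of 'a', length=2
  Position 5 ('c'): new char, reset run to 1
  Position 6 ('a'): new char, reset run to 1
  Position 7 ('a'): continues run of 'a', length=2
  Position 8 ('a'): continues run of 'a', length=3
  Position 9 ('b'): new char, reset run to 1
  Position 10 ('c'): new char, reset run to 1
Longest run: 'a' with length 3

3


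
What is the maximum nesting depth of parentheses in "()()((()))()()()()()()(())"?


Input: "()()((()))()()()()()()(())"
Tracking depth:
  Position 0 '(': depth becomes 1
  Position 1 ')': depth becomes 0
  Position 2 '(': depth becomes 1
  Position 3 ')': depth becomes 0
  Position 4 '(': depth becomes 1
  Position 5 '(': depth becomes 2
  Position 6 '(': depth becomes 3
  Position 7 ')': depth becomes 2
  Position 8 ')': depth becomes 1
  Position 9 ')': depth becomes 0
  Position 10 '(': depth becomes 1
  Position 11 ')': depth becomes 0
  Position 12 '(': depth becomes 1
  Position 13 ')': depth becomes 0
  Position 14 '(': depth becomes 1
  Position 15 ')': depth becomes 0
  Position 16 '(': depth becomes 1
  Position 17 ')': depth becomes 0
  Position 18 '(': depth becomes 1
  Position 19 ')': depth becomes 0
  Position 20 '(': depth becomes 1
  Position 21 ')': depth becomes 0
  Position 22 '(': depth becomes 1
  Position 23 '(': depth becomes 2
  Position 24 ')': depth becomes 1
  Position 25 ')': depth becomes 0
Maximum depth reached: 3

3


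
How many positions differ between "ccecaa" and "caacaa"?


Comparing "ccecaa" and "caacaa" position by position:
  Position 0: 'c' vs 'c' => same
  Position 1: 'c' vs 'a' => DIFFER
  Position 2: 'e' vs 'a' => DIFFER
  Position 3: 'c' vs 'c' => same
  Position 4: 'a' vs 'a' => same
  Position 5: 'a' vs 'a' => same
Positions that differ: 2

2


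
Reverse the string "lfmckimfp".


Input: lfmckimfp
Reading characters right to left:
  Position 8: 'p'
  Position 7: 'f'
  Position 6: 'm'
  Position 5: 'i'
  Position 4: 'k'
  Position 3: 'c'
  Position 2: 'm'
  Position 1: 'f'
  Position 0: 'l'
Reversed: pfmikcmfl

pfmikcmfl


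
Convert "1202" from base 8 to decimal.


Input: "1202" in base 8
Positional expansion:
  Digit '1' (value 1) x 8^3 = 512
  Digit '2' (value 2) x 8^2 = 128
  Digit '0' (value 0) x 8^1 = 0
  Digit '2' (value 2) x 8^0 = 2
Sum = 642

642


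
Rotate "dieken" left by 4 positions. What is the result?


Input: "dieken", rotate left by 4
First 4 characters: "diek"
Remaining characters: "en"
Concatenate remaining + first: "en" + "diek" = "endiek"

endiek


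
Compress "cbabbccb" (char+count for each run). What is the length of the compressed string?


Input: cbabbccb
Runs:
  'c' x 1 => "c1"
  'b' x 1 => "b1"
  'a' x 1 => "a1"
  'b' x 2 => "b2"
  'c' x 2 => "c2"
  'b' x 1 => "b1"
Compressed: "c1b1a1b2c2b1"
Compressed length: 12

12


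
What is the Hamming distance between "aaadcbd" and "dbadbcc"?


Comparing "aaadcbd" and "dbadbcc" position by position:
  Position 0: 'a' vs 'd' => differ
  Position 1: 'a' vs 'b' => differ
  Position 2: 'a' vs 'a' => same
  Position 3: 'd' vs 'd' => same
  Position 4: 'c' vs 'b' => differ
  Position 5: 'b' vs 'c' => differ
  Position 6: 'd' vs 'c' => differ
Total differences (Hamming distance): 5

5


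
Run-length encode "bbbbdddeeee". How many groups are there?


Input: bbbbdddeeee
Scanning for consecutive runs:
  Group 1: 'b' x 4 (positions 0-3)
  Group 2: 'd' x 3 (positions 4-6)
  Group 3: 'e' x 4 (positions 7-10)
Total groups: 3

3


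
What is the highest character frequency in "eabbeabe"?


Input: eabbeabe
Character counts:
  'a': 2
  'b': 3
  'e': 3
Maximum frequency: 3

3


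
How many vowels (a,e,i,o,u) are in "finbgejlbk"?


Input: finbgejlbk
Checking each character:
  'f' at position 0: consonant
  'i' at position 1: vowel (running total: 1)
  'n' at position 2: consonant
  'b' at position 3: consonant
  'g' at position 4: consonant
  'e' at position 5: vowel (running total: 2)
  'j' at position 6: consonant
  'l' at position 7: consonant
  'b' at position 8: consonant
  'k' at position 9: consonant
Total vowels: 2

2


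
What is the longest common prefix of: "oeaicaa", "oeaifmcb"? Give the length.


Words: oeaicaa, oeaifmcb
  Position 0: all 'o' => match
  Position 1: all 'e' => match
  Position 2: all 'a' => match
  Position 3: all 'i' => match
  Position 4: ('c', 'f') => mismatch, stop
LCP = "oeai" (length 4)

4


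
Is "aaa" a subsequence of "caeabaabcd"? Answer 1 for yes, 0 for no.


Check if "aaa" is a subsequence of "caeabaabcd"
Greedy scan:
  Position 0 ('c'): no match needed
  Position 1 ('a'): matches sub[0] = 'a'
  Position 2 ('e'): no match needed
  Position 3 ('a'): matches sub[1] = 'a'
  Position 4 ('b'): no match needed
  Position 5 ('a'): matches sub[2] = 'a'
  Position 6 ('a'): no match needed
  Position 7 ('b'): no match needed
  Position 8 ('c'): no match needed
  Position 9 ('d'): no match needed
All 3 characters matched => is a subsequence

1


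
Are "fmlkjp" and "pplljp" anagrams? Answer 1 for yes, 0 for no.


Strings: "fmlkjp", "pplljp"
Sorted first:  fjklmp
Sorted second: jllppp
Differ at position 0: 'f' vs 'j' => not anagrams

0


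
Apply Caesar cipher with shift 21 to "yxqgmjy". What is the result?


Caesar cipher: shift "yxqgmjy" by 21
  'y' (pos 24) + 21 = pos 19 = 't'
  'x' (pos 23) + 21 = pos 18 = 's'
  'q' (pos 16) + 21 = pos 11 = 'l'
  'g' (pos 6) + 21 = pos 1 = 'b'
  'm' (pos 12) + 21 = pos 7 = 'h'
  'j' (pos 9) + 21 = pos 4 = 'e'
  'y' (pos 24) + 21 = pos 19 = 't'
Result: tslbhet

tslbhet


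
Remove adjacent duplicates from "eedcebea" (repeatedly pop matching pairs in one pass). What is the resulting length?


Input: eedcebea
Stack-based adjacent duplicate removal:
  Read 'e': push. Stack: e
  Read 'e': matches stack top 'e' => pop. Stack: (empty)
  Read 'd': push. Stack: d
  Read 'c': push. Stack: dc
  Read 'e': push. Stack: dce
  Read 'b': push. Stack: dceb
  Read 'e': push. Stack: dcebe
  Read 'a': push. Stack: dcebea
Final stack: "dcebea" (length 6)

6


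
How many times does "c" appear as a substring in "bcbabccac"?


Searching for "c" in "bcbabccac"
Scanning each position:
  Position 0: "b" => no
  Position 1: "c" => MATCH
  Position 2: "b" => no
  Position 3: "a" => no
  Position 4: "b" => no
  Position 5: "c" => MATCH
  Position 6: "c" => MATCH
  Position 7: "a" => no
  Position 8: "c" => MATCH
Total occurrences: 4

4


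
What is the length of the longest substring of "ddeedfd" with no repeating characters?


Input: "ddeedfd"
Sliding window (track last position of each char):
  Position 0 ('d'): window [0,0] length 1 -- new best
  Position 1 ('d'): repeat (last at 0), move window start to 1
  Position 1 ('d'): window [1,1] length 1
  Position 2 ('e'): window [1,2] length 2 -- new best
  Position 3 ('e'): repeat (last at 2), move window start to 3
  Position 3 ('e'): window [3,3] length 1
  Position 4 ('d'): window [3,4] length 2
  Position 5 ('f'): window [3,5] length 3 -- new best
  Position 6 ('d'): repeat (last at 4), move window start to 5
  Position 6 ('d'): window [5,6] length 2
Longest substring with no repeats: "edf" with length 3

3


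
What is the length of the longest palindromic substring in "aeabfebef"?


Input: "aeabfebef"
Checking substrings for palindromes:
  [4:9] "febef" (len 5) => palindrome
  [0:3] "aea" (len 3) => palindrome
  [5:8] "ebe" (len 3) => palindrome
Longest palindromic substring: "febef" with length 5

5


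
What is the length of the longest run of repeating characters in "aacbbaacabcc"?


Input: "aacbbaacabcc"
Scanning for longest run:
  Position 1 ('a'): continues run of 'a', length=2
  Position 2 ('c'): new char, reset run to 1
  Position 3 ('b'): new char, reset run to 1
  Position 4 ('b'): continues run of 'b', length=2
  Position 5 ('a'): new char, reset run to 1
  Position 6 ('a'): continues run of 'a', length=2
  Position 7 ('c'): new char, reset run to 1
  Position 8 ('a'): new char, reset run to 1
  Position 9 ('b'): new char, reset run to 1
  Position 10 ('c'): new char, reset run to 1
  Position 11 ('c'): continues run of 'c', length=2
Longest run: 'a' with length 2

2


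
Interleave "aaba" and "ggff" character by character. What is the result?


Interleaving "aaba" and "ggff":
  Position 0: 'a' from first, 'g' from second => "ag"
  Position 1: 'a' from first, 'g' from second => "ag"
  Position 2: 'b' from first, 'f' from second => "bf"
  Position 3: 'a' from first, 'f' from second => "af"
Result: agagbfaf

agagbfaf


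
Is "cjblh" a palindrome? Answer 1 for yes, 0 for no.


Input: cjblh
Reversed: hlbjc
  Compare pos 0 ('c') with pos 4 ('h'): MISMATCH
  Compare pos 1 ('j') with pos 3 ('l'): MISMATCH
Result: not a palindrome

0


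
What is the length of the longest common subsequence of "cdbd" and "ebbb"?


LCS of "cdbd" and "ebbb"
DP table:
           e    b    b    b
      0    0    0    0    0
  c   0    0    0    0    0
  d   0    0    0    0    0
  b   0    0    1    1    1
  d   0    0    1    1    1
LCS length = dp[4][4] = 1

1


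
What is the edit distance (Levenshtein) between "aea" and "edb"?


Computing edit distance: "aea" -> "edb"
DP table:
           e    d    b
      0    1    2    3
  a   1    1    2    3
  e   2    1    2    3
  a   3    2    2    3
Edit distance = dp[3][3] = 3

3


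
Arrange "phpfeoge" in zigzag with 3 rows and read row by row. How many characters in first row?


Zigzag "phpfeoge" into 3 rows:
Placing characters:
  'p' => row 0
  'h' => row 1
  'p' => row 2
  'f' => row 1
  'e' => row 0
  'o' => row 1
  'g' => row 2
  'e' => row 1
Rows:
  Row 0: "pe"
  Row 1: "hfoe"
  Row 2: "pg"
First row length: 2

2


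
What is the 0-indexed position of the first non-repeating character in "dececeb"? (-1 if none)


Input: dececeb
Character frequencies:
  'b': 1
  'c': 2
  'd': 1
  'e': 3
Scanning left to right for freq == 1:
  Position 0 ('d'): unique! => answer = 0

0


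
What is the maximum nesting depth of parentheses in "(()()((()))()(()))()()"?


Input: "(()()((()))()(()))()()"
Tracking depth:
  Position 0 '(': depth becomes 1
  Position 1 '(': depth becomes 2
  Position 2 ')': depth becomes 1
  Position 3 '(': depth becomes 2
  Position 4 ')': depth becomes 1
  Position 5 '(': depth becomes 2
  Position 6 '(': depth becomes 3
  Position 7 '(': depth becomes 4
  Position 8 ')': depth becomes 3
  Position 9 ')': depth becomes 2
  Position 10 ')': depth becomes 1
  Position 11 '(': depth becomes 2
  Position 12 ')': depth becomes 1
  Position 13 '(': depth becomes 2
  Position 14 '(': depth becomes 3
  Position 15 ')': depth becomes 2
  Position 16 ')': depth becomes 1
  Position 17 ')': depth becomes 0
  Position 18 '(': depth becomes 1
  Position 19 ')': depth becomes 0
  Position 20 '(': depth becomes 1
  Position 21 ')': depth becomes 0
Maximum depth reached: 4

4


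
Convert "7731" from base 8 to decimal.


Input: "7731" in base 8
Positional expansion:
  Digit '7' (value 7) x 8^3 = 3584
  Digit '7' (value 7) x 8^2 = 448
  Digit '3' (value 3) x 8^1 = 24
  Digit '1' (value 1) x 8^0 = 1
Sum = 4057

4057


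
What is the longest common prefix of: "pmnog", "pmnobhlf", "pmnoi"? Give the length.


Words: pmnog, pmnobhlf, pmnoi
  Position 0: all 'p' => match
  Position 1: all 'm' => match
  Position 2: all 'n' => match
  Position 3: all 'o' => match
  Position 4: ('g', 'b', 'i') => mismatch, stop
LCP = "pmno" (length 4)

4


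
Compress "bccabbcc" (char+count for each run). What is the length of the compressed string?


Input: bccabbcc
Runs:
  'b' x 1 => "b1"
  'c' x 2 => "c2"
  'a' x 1 => "a1"
  'b' x 2 => "b2"
  'c' x 2 => "c2"
Compressed: "b1c2a1b2c2"
Compressed length: 10

10


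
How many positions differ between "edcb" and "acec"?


Comparing "edcb" and "acec" position by position:
  Position 0: 'e' vs 'a' => DIFFER
  Position 1: 'd' vs 'c' => DIFFER
  Position 2: 'c' vs 'e' => DIFFER
  Position 3: 'b' vs 'c' => DIFFER
Positions that differ: 4

4


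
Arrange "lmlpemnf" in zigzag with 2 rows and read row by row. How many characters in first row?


Zigzag "lmlpemnf" into 2 rows:
Placing characters:
  'l' => row 0
  'm' => row 1
  'l' => row 0
  'p' => row 1
  'e' => row 0
  'm' => row 1
  'n' => row 0
  'f' => row 1
Rows:
  Row 0: "llen"
  Row 1: "mpmf"
First row length: 4

4


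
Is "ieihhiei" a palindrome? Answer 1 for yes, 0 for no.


Input: ieihhiei
Reversed: ieihhiei
  Compare pos 0 ('i') with pos 7 ('i'): match
  Compare pos 1 ('e') with pos 6 ('e'): match
  Compare pos 2 ('i') with pos 5 ('i'): match
  Compare pos 3 ('h') with pos 4 ('h'): match
Result: palindrome

1


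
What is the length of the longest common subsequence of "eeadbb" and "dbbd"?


LCS of "eeadbb" and "dbbd"
DP table:
           d    b    b    d
      0    0    0    0    0
  e   0    0    0    0    0
  e   0    0    0    0    0
  a   0    0    0    0    0
  d   0    1    1    1    1
  b   0    1    2    2    2
  b   0    1    2    3    3
LCS length = dp[6][4] = 3

3


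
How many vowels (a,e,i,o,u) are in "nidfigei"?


Input: nidfigei
Checking each character:
  'n' at position 0: consonant
  'i' at position 1: vowel (running total: 1)
  'd' at position 2: consonant
  'f' at position 3: consonant
  'i' at position 4: vowel (running total: 2)
  'g' at position 5: consonant
  'e' at position 6: vowel (running total: 3)
  'i' at position 7: vowel (running total: 4)
Total vowels: 4

4


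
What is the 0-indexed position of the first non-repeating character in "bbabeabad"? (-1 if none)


Input: bbabeabad
Character frequencies:
  'a': 3
  'b': 4
  'd': 1
  'e': 1
Scanning left to right for freq == 1:
  Position 0 ('b'): freq=4, skip
  Position 1 ('b'): freq=4, skip
  Position 2 ('a'): freq=3, skip
  Position 3 ('b'): freq=4, skip
  Position 4 ('e'): unique! => answer = 4

4


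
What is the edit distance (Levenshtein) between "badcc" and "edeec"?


Computing edit distance: "badcc" -> "edeec"
DP table:
           e    d    e    e    c
      0    1    2    3    4    5
  b   1    1    2    3    4    5
  a   2    2    2    3    4    5
  d   3    3    2    3    4    5
  c   4    4    3    3    4    4
  c   5    5    4    4    4    4
Edit distance = dp[5][5] = 4

4


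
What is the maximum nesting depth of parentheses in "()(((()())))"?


Input: "()(((()())))"
Tracking depth:
  Position 0 '(': depth becomes 1
  Position 1 ')': depth becomes 0
  Position 2 '(': depth becomes 1
  Position 3 '(': depth becomes 2
  Position 4 '(': depth becomes 3
  Position 5 '(': depth becomes 4
  Position 6 ')': depth becomes 3
  Position 7 '(': depth becomes 4
  Position 8 ')': depth becomes 3
  Position 9 ')': depth becomes 2
  Position 10 ')': depth becomes 1
  Position 11 ')': depth becomes 0
Maximum depth reached: 4

4


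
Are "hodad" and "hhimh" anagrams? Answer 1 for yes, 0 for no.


Strings: "hodad", "hhimh"
Sorted first:  addho
Sorted second: hhhim
Differ at position 0: 'a' vs 'h' => not anagrams

0


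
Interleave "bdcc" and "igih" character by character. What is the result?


Interleaving "bdcc" and "igih":
  Position 0: 'b' from first, 'i' from second => "bi"
  Position 1: 'd' from first, 'g' from second => "dg"
  Position 2: 'c' from first, 'i' from second => "ci"
  Position 3: 'c' from first, 'h' from second => "ch"
Result: bidgcich

bidgcich


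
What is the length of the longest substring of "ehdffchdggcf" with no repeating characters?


Input: "ehdffchdggcf"
Sliding window (track last position of each char):
  Position 0 ('e'): window [0,0] length 1 -- new best
  Position 1 ('h'): window [0,1] length 2 -- new best
  Position 2 ('d'): window [0,2] length 3 -- new best
  Position 3 ('f'): window [0,3] length 4 -- new best
  Position 4 ('f'): repeat (last at 3), move window start to 4
  Position 4 ('f'): window [4,4] length 1
  Position 5 ('c'): window [4,5] length 2
  Position 6 ('h'): window [4,6] length 3
  Position 7 ('d'): window [4,7] length 4
  Position 8 ('g'): window [4,8] length 5 -- new best
  Position 9 ('g'): repeat (last at 8), move window start to 9
  Position 9 ('g'): window [9,9] length 1
  Position 10 ('c'): window [9,10] length 2
  Position 11 ('f'): window [9,11] length 3
Longest substring with no repeats: "fchdg" with length 5

5


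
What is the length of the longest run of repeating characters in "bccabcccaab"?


Input: "bccabcccaab"
Scanning for longest run:
  Position 1 ('c'): new char, reset run to 1
  Position 2 ('c'): continues run of 'c', length=2
  Position 3 ('a'): new char, reset run to 1
  Position 4 ('b'): new char, reset run to 1
  Position 5 ('c'): new char, reset run to 1
  Position 6 ('c'): continues run of 'c', length=2
  Position 7 ('c'): continues run of 'c', length=3
  Position 8 ('a'): new char, reset run to 1
  Position 9 ('a'): continues run of 'a', length=2
  Position 10 ('b'): new char, reset run to 1
Longest run: 'c' with length 3

3


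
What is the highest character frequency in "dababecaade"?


Input: dababecaade
Character counts:
  'a': 4
  'b': 2
  'c': 1
  'd': 2
  'e': 2
Maximum frequency: 4

4


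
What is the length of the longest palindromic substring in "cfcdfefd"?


Input: "cfcdfefd"
Checking substrings for palindromes:
  [3:8] "dfefd" (len 5) => palindrome
  [0:3] "cfc" (len 3) => palindrome
  [4:7] "fef" (len 3) => palindrome
Longest palindromic substring: "dfefd" with length 5

5


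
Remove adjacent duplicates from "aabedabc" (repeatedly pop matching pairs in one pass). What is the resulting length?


Input: aabedabc
Stack-based adjacent duplicate removal:
  Read 'a': push. Stack: a
  Read 'a': matches stack top 'a' => pop. Stack: (empty)
  Read 'b': push. Stack: b
  Read 'e': push. Stack: be
  Read 'd': push. Stack: bed
  Read 'a': push. Stack: beda
  Read 'b': push. Stack: bedab
  Read 'c': push. Stack: bedabc
Final stack: "bedabc" (length 6)

6


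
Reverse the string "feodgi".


Input: feodgi
Reading characters right to left:
  Position 5: 'i'
  Position 4: 'g'
  Position 3: 'd'
  Position 2: 'o'
  Position 1: 'e'
  Position 0: 'f'
Reversed: igdoef

igdoef


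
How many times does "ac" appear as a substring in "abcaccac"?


Searching for "ac" in "abcaccac"
Scanning each position:
  Position 0: "ab" => no
  Position 1: "bc" => no
  Position 2: "ca" => no
  Position 3: "ac" => MATCH
  Position 4: "cc" => no
  Position 5: "ca" => no
  Position 6: "ac" => MATCH
Total occurrences: 2

2


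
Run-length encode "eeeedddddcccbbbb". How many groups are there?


Input: eeeedddddcccbbbb
Scanning for consecutive runs:
  Group 1: 'e' x 4 (positions 0-3)
  Group 2: 'd' x 5 (positions 4-8)
  Group 3: 'c' x 3 (positions 9-11)
  Group 4: 'b' x 4 (positions 12-15)
Total groups: 4

4


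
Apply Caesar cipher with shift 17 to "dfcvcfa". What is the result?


Caesar cipher: shift "dfcvcfa" by 17
  'd' (pos 3) + 17 = pos 20 = 'u'
  'f' (pos 5) + 17 = pos 22 = 'w'
  'c' (pos 2) + 17 = pos 19 = 't'
  'v' (pos 21) + 17 = pos 12 = 'm'
  'c' (pos 2) + 17 = pos 19 = 't'
  'f' (pos 5) + 17 = pos 22 = 'w'
  'a' (pos 0) + 17 = pos 17 = 'r'
Result: uwtmtwr

uwtmtwr


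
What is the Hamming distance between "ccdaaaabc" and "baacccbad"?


Comparing "ccdaaaabc" and "baacccbad" position by position:
  Position 0: 'c' vs 'b' => differ
  Position 1: 'c' vs 'a' => differ
  Position 2: 'd' vs 'a' => differ
  Position 3: 'a' vs 'c' => differ
  Position 4: 'a' vs 'c' => differ
  Position 5: 'a' vs 'c' => differ
  Position 6: 'a' vs 'b' => differ
  Position 7: 'b' vs 'a' => differ
  Position 8: 'c' vs 'd' => differ
Total differences (Hamming distance): 9

9


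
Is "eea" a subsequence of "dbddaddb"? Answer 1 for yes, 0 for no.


Check if "eea" is a subsequence of "dbddaddb"
Greedy scan:
  Position 0 ('d'): no match needed
  Position 1 ('b'): no match needed
  Position 2 ('d'): no match needed
  Position 3 ('d'): no match needed
  Position 4 ('a'): no match needed
  Position 5 ('d'): no match needed
  Position 6 ('d'): no match needed
  Position 7 ('b'): no match needed
Only matched 0/3 characters => not a subsequence

0


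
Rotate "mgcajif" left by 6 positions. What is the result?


Input: "mgcajif", rotate left by 6
First 6 characters: "mgcaji"
Remaining characters: "f"
Concatenate remaining + first: "f" + "mgcaji" = "fmgcaji"

fmgcaji


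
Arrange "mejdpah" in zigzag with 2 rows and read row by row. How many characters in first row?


Zigzag "mejdpah" into 2 rows:
Placing characters:
  'm' => row 0
  'e' => row 1
  'j' => row 0
  'd' => row 1
  'p' => row 0
  'a' => row 1
  'h' => row 0
Rows:
  Row 0: "mjph"
  Row 1: "eda"
First row length: 4

4


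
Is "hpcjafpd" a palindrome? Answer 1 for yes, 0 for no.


Input: hpcjafpd
Reversed: dpfajcph
  Compare pos 0 ('h') with pos 7 ('d'): MISMATCH
  Compare pos 1 ('p') with pos 6 ('p'): match
  Compare pos 2 ('c') with pos 5 ('f'): MISMATCH
  Compare pos 3 ('j') with pos 4 ('a'): MISMATCH
Result: not a palindrome

0


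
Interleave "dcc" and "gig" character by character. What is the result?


Interleaving "dcc" and "gig":
  Position 0: 'd' from first, 'g' from second => "dg"
  Position 1: 'c' from first, 'i' from second => "ci"
  Position 2: 'c' from first, 'g' from second => "cg"
Result: dgcicg

dgcicg


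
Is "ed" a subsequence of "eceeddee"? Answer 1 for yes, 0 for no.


Check if "ed" is a subsequence of "eceeddee"
Greedy scan:
  Position 0 ('e'): matches sub[0] = 'e'
  Position 1 ('c'): no match needed
  Position 2 ('e'): no match needed
  Position 3 ('e'): no match needed
  Position 4 ('d'): matches sub[1] = 'd'
  Position 5 ('d'): no match needed
  Position 6 ('e'): no match needed
  Position 7 ('e'): no match needed
All 2 characters matched => is a subsequence

1


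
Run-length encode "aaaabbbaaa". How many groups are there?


Input: aaaabbbaaa
Scanning for consecutive runs:
  Group 1: 'a' x 4 (positions 0-3)
  Group 2: 'b' x 3 (positions 4-6)
  Group 3: 'a' x 3 (positions 7-9)
Total groups: 3

3


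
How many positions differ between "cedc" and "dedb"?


Comparing "cedc" and "dedb" position by position:
  Position 0: 'c' vs 'd' => DIFFER
  Position 1: 'e' vs 'e' => same
  Position 2: 'd' vs 'd' => same
  Position 3: 'c' vs 'b' => DIFFER
Positions that differ: 2

2


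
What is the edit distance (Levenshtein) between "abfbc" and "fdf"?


Computing edit distance: "abfbc" -> "fdf"
DP table:
           f    d    f
      0    1    2    3
  a   1    1    2    3
  b   2    2    2    3
  f   3    2    3    2
  b   4    3    3    3
  c   5    4    4    4
Edit distance = dp[5][3] = 4

4


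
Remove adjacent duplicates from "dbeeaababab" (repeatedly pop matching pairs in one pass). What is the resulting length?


Input: dbeeaababab
Stack-based adjacent duplicate removal:
  Read 'd': push. Stack: d
  Read 'b': push. Stack: db
  Read 'e': push. Stack: dbe
  Read 'e': matches stack top 'e' => pop. Stack: db
  Read 'a': push. Stack: dba
  Read 'a': matches stack top 'a' => pop. Stack: db
  Read 'b': matches stack top 'b' => pop. Stack: d
  Read 'a': push. Stack: da
  Read 'b': push. Stack: dab
  Read 'a': push. Stack: daba
  Read 'b': push. Stack: dabab
Final stack: "dabab" (length 5)

5


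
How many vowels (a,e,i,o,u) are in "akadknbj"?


Input: akadknbj
Checking each character:
  'a' at position 0: vowel (running total: 1)
  'k' at position 1: consonant
  'a' at position 2: vowel (running total: 2)
  'd' at position 3: consonant
  'k' at position 4: consonant
  'n' at position 5: consonant
  'b' at position 6: consonant
  'j' at position 7: consonant
Total vowels: 2

2
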